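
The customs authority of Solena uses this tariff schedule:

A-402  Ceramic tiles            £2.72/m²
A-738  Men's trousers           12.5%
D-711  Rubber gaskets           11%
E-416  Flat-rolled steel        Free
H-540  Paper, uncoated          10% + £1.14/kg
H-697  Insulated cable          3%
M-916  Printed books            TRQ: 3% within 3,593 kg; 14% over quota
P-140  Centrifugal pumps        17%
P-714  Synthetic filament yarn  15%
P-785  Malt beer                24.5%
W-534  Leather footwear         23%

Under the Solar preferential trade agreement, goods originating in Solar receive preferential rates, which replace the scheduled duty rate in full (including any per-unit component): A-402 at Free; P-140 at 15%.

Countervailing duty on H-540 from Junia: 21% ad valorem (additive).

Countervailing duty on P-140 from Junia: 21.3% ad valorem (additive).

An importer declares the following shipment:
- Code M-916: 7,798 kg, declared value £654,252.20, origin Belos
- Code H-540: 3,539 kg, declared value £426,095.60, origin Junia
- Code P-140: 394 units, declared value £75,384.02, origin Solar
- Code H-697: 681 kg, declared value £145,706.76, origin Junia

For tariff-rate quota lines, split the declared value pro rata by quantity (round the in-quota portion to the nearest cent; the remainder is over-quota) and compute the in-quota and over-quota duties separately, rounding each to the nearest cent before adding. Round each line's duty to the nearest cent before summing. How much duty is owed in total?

Line 1 (M-916, Belos, 7,798 kg, £654,252.20):
Code M-916 is under a tariff-rate quota (threshold 3,593 kg). In-quota: 3,593 kg at 3%; over-quota: 4,205 kg at 14%.
Pro-rata value split: in-quota = £654,252.20 × 3,593/7,798 = £301,452.70; over-quota = £654,252.20 − £301,452.70 = £352,799.50.
In-quota duty = £301,452.70 × 3% = £9,043.58. Over-quota duty = £352,799.50 × 14% = £49,391.93.
Line duty = £9,043.58 + £49,391.93 = £58,435.51.
Line 2 (H-540, Junia, 3,539 kg, £426,095.60):
Base rate for H-540 is 10% + £1.14/kg.
Additional duty on H-540 from Junia: +21%. Applied ad valorem rate: 10% + 21% = 31%.
Duty = £426,095.60 × 31% + 3,539 × £1.14 = £136,124.10.
Line 3 (P-140, Solar, 394 units, £75,384.02):
Base rate for P-140 is 17%.
Origin Solar qualifies under the Solena–Solar agreement and P-140 is covered: preferential rate 15% applies instead.
The additional-duty order on P-140 targets Junia, not Solar; it does not apply.
Duty = £75,384.02 × 15% = £11,307.60.
Line 4 (H-697, Junia, 681 kg, £145,706.76):
Base rate for H-697 is 3%.
Duty = £145,706.76 × 3% = £4,371.20.
Total = £58,435.51 + £136,124.10 + £11,307.60 + £4,371.20 = £210,238.41.

£210,238.41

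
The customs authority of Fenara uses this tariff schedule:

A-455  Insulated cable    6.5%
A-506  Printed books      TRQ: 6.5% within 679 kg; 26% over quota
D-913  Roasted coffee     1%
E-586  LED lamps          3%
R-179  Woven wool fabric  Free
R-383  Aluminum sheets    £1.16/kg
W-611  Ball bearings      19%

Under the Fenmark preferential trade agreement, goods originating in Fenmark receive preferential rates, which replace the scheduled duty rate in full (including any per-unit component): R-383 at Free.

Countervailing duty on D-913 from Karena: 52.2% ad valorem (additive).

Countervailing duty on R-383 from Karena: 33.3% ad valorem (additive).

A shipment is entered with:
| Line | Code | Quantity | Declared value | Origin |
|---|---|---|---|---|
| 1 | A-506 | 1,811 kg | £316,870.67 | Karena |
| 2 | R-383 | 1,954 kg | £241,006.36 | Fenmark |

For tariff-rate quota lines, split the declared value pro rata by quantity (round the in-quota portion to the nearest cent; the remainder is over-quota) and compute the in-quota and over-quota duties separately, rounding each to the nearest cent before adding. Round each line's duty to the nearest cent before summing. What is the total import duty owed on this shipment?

£59,219.47

Line 1 (A-506, Karena, 1,811 kg, £316,870.67):
Code A-506 is under a tariff-rate quota (threshold 679 kg). In-quota: 679 kg at 6.5%; over-quota: 1,132 kg at 26%.
Pro-rata value split: in-quota = £316,870.67 × 679/1,811 = £118,804.63; over-quota = £316,870.67 − £118,804.63 = £198,066.04.
In-quota duty = £118,804.63 × 6.5% = £7,722.30. Over-quota duty = £198,066.04 × 26% = £51,497.17.
Line duty = £7,722.30 + £51,497.17 = £59,219.47.
Line 2 (R-383, Fenmark, 1,954 kg, £241,006.36):
Base rate for R-383 is £1.16/kg.
Origin Fenmark qualifies under the Fenara–Fenmark agreement and R-383 is covered: preferential rate Free applies instead.
The additional-duty order on R-383 targets Karena, not Fenmark; it does not apply.
Duty = £241,006.36 × 0% = £0.00.
Total = £59,219.47 + £0.00 = £59,219.47.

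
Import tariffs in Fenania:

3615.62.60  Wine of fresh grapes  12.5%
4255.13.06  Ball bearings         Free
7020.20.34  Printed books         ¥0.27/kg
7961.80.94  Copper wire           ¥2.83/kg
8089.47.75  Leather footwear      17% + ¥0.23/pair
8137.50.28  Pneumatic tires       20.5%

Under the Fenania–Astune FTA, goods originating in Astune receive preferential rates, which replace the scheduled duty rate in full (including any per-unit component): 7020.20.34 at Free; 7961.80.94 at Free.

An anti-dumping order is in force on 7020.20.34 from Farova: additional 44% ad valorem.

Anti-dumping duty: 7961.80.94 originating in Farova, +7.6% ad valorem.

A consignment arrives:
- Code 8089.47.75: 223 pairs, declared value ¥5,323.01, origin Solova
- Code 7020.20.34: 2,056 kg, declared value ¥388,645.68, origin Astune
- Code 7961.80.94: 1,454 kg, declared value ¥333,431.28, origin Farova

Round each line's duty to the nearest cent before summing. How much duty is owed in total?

¥30,411.80

Line 1 (8089.47.75, Solova, 223 pairs, ¥5,323.01):
Base rate for 8089.47.75 is 17% + ¥0.23/pair.
Duty = ¥5,323.01 × 17% + 223 × ¥0.23 = ¥956.20.
Line 2 (7020.20.34, Astune, 2,056 kg, ¥388,645.68):
Base rate for 7020.20.34 is ¥0.27/kg.
Origin Astune qualifies under the Fenania–Astune agreement and 7020.20.34 is covered: preferential rate Free applies instead.
The additional-duty order on 7020.20.34 targets Farova, not Astune; it does not apply.
Duty = ¥388,645.68 × 0% = ¥0.00.
Line 3 (7961.80.94, Farova, 1,454 kg, ¥333,431.28):
Base rate for 7961.80.94 is ¥2.83/kg.
7961.80.94 has an FTA preferential rate, but origin Farova is not Astune; base rate stands.
Additional duty on 7961.80.94 from Farova: +7.6% ad valorem. Applied ad valorem rate = 7.6%.
Duty = ¥333,431.28 × 7.6% + 1,454 × ¥2.83 = ¥29,455.60.
Total = ¥956.20 + ¥0.00 + ¥29,455.60 = ¥30,411.80.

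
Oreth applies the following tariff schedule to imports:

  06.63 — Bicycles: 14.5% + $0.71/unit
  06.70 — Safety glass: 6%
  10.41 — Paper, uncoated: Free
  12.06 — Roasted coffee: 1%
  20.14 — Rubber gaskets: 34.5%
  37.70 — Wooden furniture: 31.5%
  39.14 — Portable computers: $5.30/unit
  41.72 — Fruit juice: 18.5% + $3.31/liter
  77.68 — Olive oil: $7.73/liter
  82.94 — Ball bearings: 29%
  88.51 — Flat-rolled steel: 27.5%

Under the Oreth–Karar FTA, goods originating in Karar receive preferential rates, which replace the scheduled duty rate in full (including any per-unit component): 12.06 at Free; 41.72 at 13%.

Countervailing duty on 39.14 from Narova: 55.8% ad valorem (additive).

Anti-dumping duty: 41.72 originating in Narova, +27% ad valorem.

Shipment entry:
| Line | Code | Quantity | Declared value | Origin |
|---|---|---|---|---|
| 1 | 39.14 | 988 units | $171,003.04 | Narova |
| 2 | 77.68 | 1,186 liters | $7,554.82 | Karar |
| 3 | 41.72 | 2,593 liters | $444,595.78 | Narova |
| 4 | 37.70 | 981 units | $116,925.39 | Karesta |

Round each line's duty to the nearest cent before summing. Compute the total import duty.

Line 1 (39.14, Narova, 988 units, $171,003.04):
Base rate for 39.14 is $5.30/unit.
Additional duty on 39.14 from Narova: +55.8% ad valorem. Applied ad valorem rate = 55.8%.
Duty = $171,003.04 × 55.8% + 988 × $5.30 = $100,656.10.
Line 2 (77.68, Karar, 1,186 liters, $7,554.82):
Base rate for 77.68 is $7.73/liter.
Origin Karar is the FTA partner but 77.68 is not on the preference list; base rate stands.
Duty = 1,186 × $7.73 = $9,167.78.
Line 3 (41.72, Narova, 2,593 liters, $444,595.78):
Base rate for 41.72 is 18.5% + $3.31/liter.
41.72 has an FTA preferential rate, but origin Narova is not Karar; base rate stands.
Additional duty on 41.72 from Narova: +27%. Applied ad valorem rate: 18.5% + 27% = 45.5%.
Duty = $444,595.78 × 45.5% + 2,593 × $3.31 = $210,873.91.
Line 4 (37.70, Karesta, 981 units, $116,925.39):
Base rate for 37.70 is 31.5%.
Duty = $116,925.39 × 31.5% = $36,831.50.
Total = $100,656.10 + $9,167.78 + $210,873.91 + $36,831.50 = $357,529.29.

$357,529.29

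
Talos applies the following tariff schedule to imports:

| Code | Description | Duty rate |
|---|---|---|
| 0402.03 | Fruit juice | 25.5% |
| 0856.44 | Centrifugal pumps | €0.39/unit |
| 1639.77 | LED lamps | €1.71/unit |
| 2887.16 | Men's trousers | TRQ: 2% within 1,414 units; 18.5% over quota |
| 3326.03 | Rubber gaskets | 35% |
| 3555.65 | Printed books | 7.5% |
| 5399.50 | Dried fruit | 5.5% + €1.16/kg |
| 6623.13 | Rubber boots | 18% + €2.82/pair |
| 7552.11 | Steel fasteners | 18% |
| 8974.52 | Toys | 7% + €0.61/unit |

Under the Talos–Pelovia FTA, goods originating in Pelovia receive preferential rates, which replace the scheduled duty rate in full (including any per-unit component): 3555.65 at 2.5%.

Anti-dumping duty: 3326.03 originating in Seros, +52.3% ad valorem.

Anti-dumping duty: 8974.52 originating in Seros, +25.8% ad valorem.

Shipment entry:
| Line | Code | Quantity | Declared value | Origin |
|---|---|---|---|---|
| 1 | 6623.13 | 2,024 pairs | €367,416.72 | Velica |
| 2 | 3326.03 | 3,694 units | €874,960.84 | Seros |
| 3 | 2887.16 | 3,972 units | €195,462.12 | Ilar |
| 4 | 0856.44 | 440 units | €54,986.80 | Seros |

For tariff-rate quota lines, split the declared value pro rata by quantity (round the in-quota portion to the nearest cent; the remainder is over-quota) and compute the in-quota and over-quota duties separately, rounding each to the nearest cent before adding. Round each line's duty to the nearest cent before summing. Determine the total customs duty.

Line 1 (6623.13, Velica, 2,024 pairs, €367,416.72):
Base rate for 6623.13 is 18% + €2.82/pair.
Duty = €367,416.72 × 18% + 2,024 × €2.82 = €71,842.69.
Line 2 (3326.03, Seros, 3,694 units, €874,960.84):
Base rate for 3326.03 is 35%.
Additional duty on 3326.03 from Seros: +52.3%. Applied ad valorem rate: 35% + 52.3% = 87.3%.
Duty = €874,960.84 × 87.3% = €763,840.81.
Line 3 (2887.16, Ilar, 3,972 units, €195,462.12):
Code 2887.16 is under a tariff-rate quota (threshold 1,414 units). In-quota: 1,414 units at 2%; over-quota: 2,558 units at 18.5%.
Pro-rata value split: in-quota = €195,462.12 × 1,414/3,972 = €69,582.94; over-quota = €195,462.12 − €69,582.94 = €125,879.18.
In-quota duty = €69,582.94 × 2% = €1,391.66. Over-quota duty = €125,879.18 × 18.5% = €23,287.65.
Line duty = €1,391.66 + €23,287.65 = €24,679.31.
Line 4 (0856.44, Seros, 440 units, €54,986.80):
Base rate for 0856.44 is €0.39/unit.
Duty = 440 × €0.39 = €171.60.
Total = €71,842.69 + €763,840.81 + €24,679.31 + €171.60 = €860,534.41.

€860,534.41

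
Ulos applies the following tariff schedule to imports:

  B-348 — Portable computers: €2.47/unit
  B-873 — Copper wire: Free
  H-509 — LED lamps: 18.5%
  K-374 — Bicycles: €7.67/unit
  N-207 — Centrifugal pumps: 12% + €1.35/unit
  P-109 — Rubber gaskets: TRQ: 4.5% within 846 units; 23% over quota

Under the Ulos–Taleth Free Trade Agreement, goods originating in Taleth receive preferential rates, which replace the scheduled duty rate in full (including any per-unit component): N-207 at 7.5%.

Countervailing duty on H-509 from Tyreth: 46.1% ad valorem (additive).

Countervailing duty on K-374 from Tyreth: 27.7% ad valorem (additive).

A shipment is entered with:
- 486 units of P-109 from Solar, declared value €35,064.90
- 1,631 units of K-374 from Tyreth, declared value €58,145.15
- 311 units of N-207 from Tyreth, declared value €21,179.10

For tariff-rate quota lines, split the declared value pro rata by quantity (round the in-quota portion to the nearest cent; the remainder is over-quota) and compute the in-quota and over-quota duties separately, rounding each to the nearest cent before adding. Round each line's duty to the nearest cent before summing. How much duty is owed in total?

Line 1 (P-109, Solar, 486 units, €35,064.90):
Code P-109 is under a tariff-rate quota (threshold 846 units). Quantity 486 units is within the quota, so the in-quota rate 4.5% applies to the full value.
Duty = €35,064.90 × 4.5% = €1,577.92.
Line 2 (K-374, Tyreth, 1,631 units, €58,145.15):
Base rate for K-374 is €7.67/unit.
Additional duty on K-374 from Tyreth: +27.7% ad valorem. Applied ad valorem rate = 27.7%.
Duty = €58,145.15 × 27.7% + 1,631 × €7.67 = €28,615.98.
Line 3 (N-207, Tyreth, 311 units, €21,179.10):
Base rate for N-207 is 12% + €1.35/unit.
N-207 has an FTA preferential rate, but origin Tyreth is not Taleth; base rate stands.
Duty = €21,179.10 × 12% + 311 × €1.35 = €2,961.34.
Total = €1,577.92 + €28,615.98 + €2,961.34 = €33,155.24.

€33,155.24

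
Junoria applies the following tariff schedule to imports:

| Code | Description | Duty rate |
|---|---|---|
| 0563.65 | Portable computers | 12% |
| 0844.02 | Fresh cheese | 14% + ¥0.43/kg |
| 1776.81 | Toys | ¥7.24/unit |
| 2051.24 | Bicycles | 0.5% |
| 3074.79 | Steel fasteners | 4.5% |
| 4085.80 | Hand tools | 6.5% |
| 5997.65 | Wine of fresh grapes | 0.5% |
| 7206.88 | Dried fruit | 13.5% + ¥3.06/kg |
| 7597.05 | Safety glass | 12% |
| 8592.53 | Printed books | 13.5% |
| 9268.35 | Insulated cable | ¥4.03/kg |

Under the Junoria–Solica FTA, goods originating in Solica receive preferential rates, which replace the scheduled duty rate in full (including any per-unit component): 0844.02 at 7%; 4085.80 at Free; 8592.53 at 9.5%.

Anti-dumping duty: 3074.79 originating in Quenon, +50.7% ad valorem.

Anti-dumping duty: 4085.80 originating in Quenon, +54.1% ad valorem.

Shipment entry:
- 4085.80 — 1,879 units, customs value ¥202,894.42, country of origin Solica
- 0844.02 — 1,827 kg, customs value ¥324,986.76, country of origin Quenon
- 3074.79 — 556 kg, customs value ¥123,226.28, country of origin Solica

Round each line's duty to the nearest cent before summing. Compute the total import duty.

¥51,828.94

Line 1 (4085.80, Solica, 1,879 units, ¥202,894.42):
Base rate for 4085.80 is 6.5%.
Origin Solica qualifies under the Junoria–Solica agreement and 4085.80 is covered: preferential rate Free applies instead.
The additional-duty order on 4085.80 targets Quenon, not Solica; it does not apply.
Duty = ¥202,894.42 × 0% = ¥0.00.
Line 2 (0844.02, Quenon, 1,827 kg, ¥324,986.76):
Base rate for 0844.02 is 14% + ¥0.43/kg.
0844.02 has an FTA preferential rate, but origin Quenon is not Solica; base rate stands.
Duty = ¥324,986.76 × 14% + 1,827 × ¥0.43 = ¥46,283.76.
Line 3 (3074.79, Solica, 556 kg, ¥123,226.28):
Base rate for 3074.79 is 4.5%.
Origin Solica is the FTA partner but 3074.79 is not on the preference list; base rate stands.
The additional-duty order on 3074.79 targets Quenon, not Solica; it does not apply.
Duty = ¥123,226.28 × 4.5% = ¥5,545.18.
Total = ¥0.00 + ¥46,283.76 + ¥5,545.18 = ¥51,828.94.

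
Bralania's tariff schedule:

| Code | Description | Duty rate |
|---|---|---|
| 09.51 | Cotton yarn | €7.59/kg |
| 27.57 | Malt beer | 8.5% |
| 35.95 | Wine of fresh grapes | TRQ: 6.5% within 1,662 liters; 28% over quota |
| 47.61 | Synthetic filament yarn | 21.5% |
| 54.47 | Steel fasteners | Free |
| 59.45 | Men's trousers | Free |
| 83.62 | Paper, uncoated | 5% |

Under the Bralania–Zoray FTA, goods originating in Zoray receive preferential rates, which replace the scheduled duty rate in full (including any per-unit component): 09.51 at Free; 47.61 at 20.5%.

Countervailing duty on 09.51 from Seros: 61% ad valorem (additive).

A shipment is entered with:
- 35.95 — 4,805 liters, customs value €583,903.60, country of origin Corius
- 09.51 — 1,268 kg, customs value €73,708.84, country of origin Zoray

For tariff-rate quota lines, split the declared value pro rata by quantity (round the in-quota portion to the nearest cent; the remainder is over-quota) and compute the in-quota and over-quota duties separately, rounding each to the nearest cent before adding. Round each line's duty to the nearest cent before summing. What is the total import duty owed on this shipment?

€120,070.27

Line 1 (35.95, Corius, 4,805 liters, €583,903.60):
Code 35.95 is under a tariff-rate quota (threshold 1,662 liters). In-quota: 1,662 liters at 6.5%; over-quota: 3,143 liters at 28%.
Pro-rata value split: in-quota = €583,903.60 × 1,662/4,805 = €201,966.24; over-quota = €583,903.60 − €201,966.24 = €381,937.36.
In-quota duty = €201,966.24 × 6.5% = €13,127.81. Over-quota duty = €381,937.36 × 28% = €106,942.46.
Line duty = €13,127.81 + €106,942.46 = €120,070.27.
Line 2 (09.51, Zoray, 1,268 kg, €73,708.84):
Base rate for 09.51 is €7.59/kg.
Origin Zoray qualifies under the Bralania–Zoray agreement and 09.51 is covered: preferential rate Free applies instead.
The additional-duty order on 09.51 targets Seros, not Zoray; it does not apply.
Duty = €73,708.84 × 0% = €0.00.
Total = €120,070.27 + €0.00 = €120,070.27.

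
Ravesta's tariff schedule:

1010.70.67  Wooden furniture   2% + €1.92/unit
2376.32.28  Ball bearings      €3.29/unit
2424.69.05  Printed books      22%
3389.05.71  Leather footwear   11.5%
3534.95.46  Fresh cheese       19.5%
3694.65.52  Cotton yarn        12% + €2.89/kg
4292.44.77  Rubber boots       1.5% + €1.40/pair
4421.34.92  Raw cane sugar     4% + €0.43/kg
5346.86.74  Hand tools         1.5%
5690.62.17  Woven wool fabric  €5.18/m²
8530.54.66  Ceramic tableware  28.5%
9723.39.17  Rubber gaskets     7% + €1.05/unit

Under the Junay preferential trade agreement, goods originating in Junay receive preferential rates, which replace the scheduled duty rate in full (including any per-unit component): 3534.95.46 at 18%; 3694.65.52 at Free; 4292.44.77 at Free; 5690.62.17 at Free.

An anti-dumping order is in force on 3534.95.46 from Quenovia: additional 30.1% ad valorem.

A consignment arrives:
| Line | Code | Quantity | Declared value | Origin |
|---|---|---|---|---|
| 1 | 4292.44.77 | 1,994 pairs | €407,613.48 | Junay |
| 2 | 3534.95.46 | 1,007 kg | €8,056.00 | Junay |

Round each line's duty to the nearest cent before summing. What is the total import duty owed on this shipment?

€1,450.08

Line 1 (4292.44.77, Junay, 1,994 pairs, €407,613.48):
Base rate for 4292.44.77 is 1.5% + €1.40/pair.
Origin Junay qualifies under the Ravesta–Junay agreement and 4292.44.77 is covered: preferential rate Free applies instead.
Duty = €407,613.48 × 0% = €0.00.
Line 2 (3534.95.46, Junay, 1,007 kg, €8,056.00):
Base rate for 3534.95.46 is 19.5%.
Origin Junay qualifies under the Ravesta–Junay agreement and 3534.95.46 is covered: preferential rate 18% applies instead.
The additional-duty order on 3534.95.46 targets Quenovia, not Junay; it does not apply.
Duty = €8,056.00 × 18% = €1,450.08.
Total = €0.00 + €1,450.08 = €1,450.08.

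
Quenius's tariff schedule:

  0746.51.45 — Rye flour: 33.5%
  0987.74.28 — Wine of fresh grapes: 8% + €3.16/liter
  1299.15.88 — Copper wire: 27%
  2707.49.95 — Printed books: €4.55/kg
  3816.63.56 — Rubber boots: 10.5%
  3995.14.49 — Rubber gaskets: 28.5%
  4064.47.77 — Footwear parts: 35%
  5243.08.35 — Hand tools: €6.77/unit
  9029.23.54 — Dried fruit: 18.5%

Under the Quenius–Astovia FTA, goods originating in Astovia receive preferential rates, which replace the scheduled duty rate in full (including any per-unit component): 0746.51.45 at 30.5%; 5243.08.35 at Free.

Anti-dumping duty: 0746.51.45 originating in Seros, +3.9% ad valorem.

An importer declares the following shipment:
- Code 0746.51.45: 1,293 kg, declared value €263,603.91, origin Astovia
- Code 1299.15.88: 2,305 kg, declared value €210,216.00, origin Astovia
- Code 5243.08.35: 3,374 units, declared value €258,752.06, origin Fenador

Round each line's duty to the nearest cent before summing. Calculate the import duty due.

€159,999.49

Line 1 (0746.51.45, Astovia, 1,293 kg, €263,603.91):
Base rate for 0746.51.45 is 33.5%.
Origin Astovia qualifies under the Quenius–Astovia agreement and 0746.51.45 is covered: preferential rate 30.5% applies instead.
The additional-duty order on 0746.51.45 targets Seros, not Astovia; it does not apply.
Duty = €263,603.91 × 30.5% = €80,399.19.
Line 2 (1299.15.88, Astovia, 2,305 kg, €210,216.00):
Base rate for 1299.15.88 is 27%.
Origin Astovia is the FTA partner but 1299.15.88 is not on the preference list; base rate stands.
Duty = €210,216.00 × 27% = €56,758.32.
Line 3 (5243.08.35, Fenador, 3,374 units, €258,752.06):
Base rate for 5243.08.35 is €6.77/unit.
5243.08.35 has an FTA preferential rate, but origin Fenador is not Astovia; base rate stands.
Duty = 3,374 × €6.77 = €22,841.98.
Total = €80,399.19 + €56,758.32 + €22,841.98 = €159,999.49.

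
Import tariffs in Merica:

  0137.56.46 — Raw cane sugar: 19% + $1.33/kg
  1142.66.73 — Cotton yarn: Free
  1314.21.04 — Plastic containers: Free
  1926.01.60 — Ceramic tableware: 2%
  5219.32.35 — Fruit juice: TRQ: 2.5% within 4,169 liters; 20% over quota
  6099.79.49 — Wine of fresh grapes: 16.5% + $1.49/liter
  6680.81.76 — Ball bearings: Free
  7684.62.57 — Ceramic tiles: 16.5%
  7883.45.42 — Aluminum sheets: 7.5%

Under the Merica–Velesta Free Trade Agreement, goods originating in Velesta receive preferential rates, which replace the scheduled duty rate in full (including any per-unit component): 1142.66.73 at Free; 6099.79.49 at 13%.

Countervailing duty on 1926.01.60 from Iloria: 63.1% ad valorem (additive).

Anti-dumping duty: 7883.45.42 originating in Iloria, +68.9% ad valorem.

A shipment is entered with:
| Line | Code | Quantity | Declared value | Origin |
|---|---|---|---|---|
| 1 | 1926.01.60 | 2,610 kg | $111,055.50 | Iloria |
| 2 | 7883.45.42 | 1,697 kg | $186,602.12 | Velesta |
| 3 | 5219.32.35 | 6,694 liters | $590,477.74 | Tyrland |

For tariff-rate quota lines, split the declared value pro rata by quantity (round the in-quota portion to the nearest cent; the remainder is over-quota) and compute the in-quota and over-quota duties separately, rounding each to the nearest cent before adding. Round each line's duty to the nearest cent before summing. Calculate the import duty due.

Line 1 (1926.01.60, Iloria, 2,610 kg, $111,055.50):
Base rate for 1926.01.60 is 2%.
Additional duty on 1926.01.60 from Iloria: +63.1%. Applied ad valorem rate: 2% + 63.1% = 65.1%.
Duty = $111,055.50 × 65.1% = $72,297.13.
Line 2 (7883.45.42, Velesta, 1,697 kg, $186,602.12):
Base rate for 7883.45.42 is 7.5%.
Origin Velesta is the FTA partner but 7883.45.42 is not on the preference list; base rate stands.
The additional-duty order on 7883.45.42 targets Iloria, not Velesta; it does not apply.
Duty = $186,602.12 × 7.5% = $13,995.16.
Line 3 (5219.32.35, Tyrland, 6,694 liters, $590,477.74):
Code 5219.32.35 is under a tariff-rate quota (threshold 4,169 liters). In-quota: 4,169 liters at 2.5%; over-quota: 2,525 liters at 20%.
Pro-rata value split: in-quota = $590,477.74 × 4,169/6,694 = $367,747.49; over-quota = $590,477.74 − $367,747.49 = $222,730.25.
In-quota duty = $367,747.49 × 2.5% = $9,193.69. Over-quota duty = $222,730.25 × 20% = $44,546.05.
Line duty = $9,193.69 + $44,546.05 = $53,739.74.
Total = $72,297.13 + $13,995.16 + $53,739.74 = $140,032.03.

$140,032.03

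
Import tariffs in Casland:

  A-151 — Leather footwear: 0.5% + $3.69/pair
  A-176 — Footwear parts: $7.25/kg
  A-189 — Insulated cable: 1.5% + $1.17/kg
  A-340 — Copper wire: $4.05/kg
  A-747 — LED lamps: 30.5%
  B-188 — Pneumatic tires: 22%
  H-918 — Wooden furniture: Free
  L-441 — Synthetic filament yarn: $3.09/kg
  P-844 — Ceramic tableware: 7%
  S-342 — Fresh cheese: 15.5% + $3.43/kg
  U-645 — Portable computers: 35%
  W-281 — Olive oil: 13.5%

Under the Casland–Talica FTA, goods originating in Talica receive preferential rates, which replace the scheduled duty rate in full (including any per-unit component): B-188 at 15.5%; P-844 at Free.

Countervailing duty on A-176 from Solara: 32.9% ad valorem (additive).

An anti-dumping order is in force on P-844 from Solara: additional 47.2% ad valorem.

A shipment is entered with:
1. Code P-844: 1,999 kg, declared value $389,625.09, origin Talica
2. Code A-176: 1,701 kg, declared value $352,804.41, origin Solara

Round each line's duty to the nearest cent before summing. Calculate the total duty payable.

$128,404.90

Line 1 (P-844, Talica, 1,999 kg, $389,625.09):
Base rate for P-844 is 7%.
Origin Talica qualifies under the Casland–Talica agreement and P-844 is covered: preferential rate Free applies instead.
The additional-duty order on P-844 targets Solara, not Talica; it does not apply.
Duty = $389,625.09 × 0% = $0.00.
Line 2 (A-176, Solara, 1,701 kg, $352,804.41):
Base rate for A-176 is $7.25/kg.
Additional duty on A-176 from Solara: +32.9% ad valorem. Applied ad valorem rate = 32.9%.
Duty = $352,804.41 × 32.9% + 1,701 × $7.25 = $128,404.90.
Total = $0.00 + $128,404.90 = $128,404.90.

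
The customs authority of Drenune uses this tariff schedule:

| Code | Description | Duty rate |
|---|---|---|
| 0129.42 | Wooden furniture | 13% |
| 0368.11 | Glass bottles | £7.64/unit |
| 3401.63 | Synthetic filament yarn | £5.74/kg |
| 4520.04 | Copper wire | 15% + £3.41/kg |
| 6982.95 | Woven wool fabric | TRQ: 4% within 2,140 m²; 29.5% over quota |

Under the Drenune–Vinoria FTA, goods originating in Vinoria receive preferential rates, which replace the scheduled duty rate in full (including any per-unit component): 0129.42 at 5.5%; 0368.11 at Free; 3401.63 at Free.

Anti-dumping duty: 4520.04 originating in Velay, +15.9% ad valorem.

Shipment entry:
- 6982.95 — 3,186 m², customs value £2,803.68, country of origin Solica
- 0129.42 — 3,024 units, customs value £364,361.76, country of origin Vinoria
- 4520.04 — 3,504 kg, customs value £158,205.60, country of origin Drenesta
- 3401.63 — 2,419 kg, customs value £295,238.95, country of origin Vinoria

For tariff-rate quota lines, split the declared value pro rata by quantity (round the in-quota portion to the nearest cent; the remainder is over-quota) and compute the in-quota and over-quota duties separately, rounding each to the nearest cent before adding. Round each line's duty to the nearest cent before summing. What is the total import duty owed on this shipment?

Line 1 (6982.95, Solica, 3,186 m², £2,803.68):
Code 6982.95 is under a tariff-rate quota (threshold 2,140 m²). In-quota: 2,140 m² at 4%; over-quota: 1,046 m² at 29.5%.
Pro-rata value split: in-quota = £2,803.68 × 2,140/3,186 = £1,883.20; over-quota = £2,803.68 − £1,883.20 = £920.48.
In-quota duty = £1,883.20 × 4% = £75.33. Over-quota duty = £920.48 × 29.5% = £271.54.
Line duty = £75.33 + £271.54 = £346.87.
Line 2 (0129.42, Vinoria, 3,024 units, £364,361.76):
Base rate for 0129.42 is 13%.
Origin Vinoria qualifies under the Drenune–Vinoria agreement and 0129.42 is covered: preferential rate 5.5% applies instead.
Duty = £364,361.76 × 5.5% = £20,039.90.
Line 3 (4520.04, Drenesta, 3,504 kg, £158,205.60):
Base rate for 4520.04 is 15% + £3.41/kg.
The additional-duty order on 4520.04 targets Velay, not Drenesta; it does not apply.
Duty = £158,205.60 × 15% + 3,504 × £3.41 = £35,679.48.
Line 4 (3401.63, Vinoria, 2,419 kg, £295,238.95):
Base rate for 3401.63 is £5.74/kg.
Origin Vinoria qualifies under the Drenune–Vinoria agreement and 3401.63 is covered: preferential rate Free applies instead.
Duty = £295,238.95 × 0% = £0.00.
Total = £346.87 + £20,039.90 + £35,679.48 + £0.00 = £56,066.25.

£56,066.25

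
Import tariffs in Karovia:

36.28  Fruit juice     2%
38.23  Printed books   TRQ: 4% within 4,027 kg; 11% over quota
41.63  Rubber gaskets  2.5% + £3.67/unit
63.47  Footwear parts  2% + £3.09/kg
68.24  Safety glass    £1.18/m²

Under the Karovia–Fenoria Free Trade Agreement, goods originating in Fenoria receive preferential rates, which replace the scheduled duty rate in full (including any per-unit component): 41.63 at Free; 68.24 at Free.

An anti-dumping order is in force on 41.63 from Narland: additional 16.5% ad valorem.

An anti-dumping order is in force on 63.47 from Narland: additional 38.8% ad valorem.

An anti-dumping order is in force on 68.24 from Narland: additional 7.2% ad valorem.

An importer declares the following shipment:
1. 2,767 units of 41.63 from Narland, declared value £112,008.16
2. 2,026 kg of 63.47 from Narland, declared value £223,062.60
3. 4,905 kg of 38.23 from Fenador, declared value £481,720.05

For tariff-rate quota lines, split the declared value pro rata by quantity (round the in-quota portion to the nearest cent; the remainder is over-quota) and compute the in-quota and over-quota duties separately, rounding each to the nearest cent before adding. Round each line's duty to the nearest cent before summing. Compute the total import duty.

Line 1 (41.63, Narland, 2,767 units, £112,008.16):
Base rate for 41.63 is 2.5% + £3.67/unit.
41.63 has an FTA preferential rate, but origin Narland is not Fenoria; base rate stands.
Additional duty on 41.63 from Narland: +16.5%. Applied ad valorem rate: 2.5% + 16.5% = 19%.
Duty = £112,008.16 × 19% + 2,767 × £3.67 = £31,436.44.
Line 2 (63.47, Narland, 2,026 kg, £223,062.60):
Base rate for 63.47 is 2% + £3.09/kg.
Additional duty on 63.47 from Narland: +38.8%. Applied ad valorem rate: 2% + 38.8% = 40.8%.
Duty = £223,062.60 × 40.8% + 2,026 × £3.09 = £97,269.88.
Line 3 (38.23, Fenador, 4,905 kg, £481,720.05):
Code 38.23 is under a tariff-rate quota (threshold 4,027 kg). In-quota: 4,027 kg at 4%; over-quota: 878 kg at 11%.
Pro-rata value split: in-quota = £481,720.05 × 4,027/4,905 = £395,491.67; over-quota = £481,720.05 − £395,491.67 = £86,228.38.
In-quota duty = £395,491.67 × 4% = £15,819.67. Over-quota duty = £86,228.38 × 11% = £9,485.12.
Line duty = £15,819.67 + £9,485.12 = £25,304.79.
Total = £31,436.44 + £97,269.88 + £25,304.79 = £154,011.11.

£154,011.11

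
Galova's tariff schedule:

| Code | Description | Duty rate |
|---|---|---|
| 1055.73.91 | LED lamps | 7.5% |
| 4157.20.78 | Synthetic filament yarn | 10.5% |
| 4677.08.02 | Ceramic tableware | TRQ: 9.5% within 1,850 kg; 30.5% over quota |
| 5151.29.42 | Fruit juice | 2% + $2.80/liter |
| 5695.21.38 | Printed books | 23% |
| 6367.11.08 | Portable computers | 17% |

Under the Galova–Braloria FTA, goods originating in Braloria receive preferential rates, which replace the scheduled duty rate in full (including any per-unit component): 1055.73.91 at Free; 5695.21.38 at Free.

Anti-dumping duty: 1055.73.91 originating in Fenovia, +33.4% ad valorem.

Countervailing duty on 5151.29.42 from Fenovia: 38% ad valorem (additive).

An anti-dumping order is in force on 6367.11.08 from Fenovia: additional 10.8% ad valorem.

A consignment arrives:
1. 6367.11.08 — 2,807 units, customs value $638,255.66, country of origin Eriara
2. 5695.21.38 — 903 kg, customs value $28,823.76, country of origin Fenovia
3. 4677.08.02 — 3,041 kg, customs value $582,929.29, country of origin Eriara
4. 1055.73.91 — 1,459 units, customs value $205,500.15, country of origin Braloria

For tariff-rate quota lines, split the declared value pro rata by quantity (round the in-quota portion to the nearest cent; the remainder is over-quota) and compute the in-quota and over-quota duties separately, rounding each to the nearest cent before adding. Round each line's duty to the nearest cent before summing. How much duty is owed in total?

Line 1 (6367.11.08, Eriara, 2,807 units, $638,255.66):
Base rate for 6367.11.08 is 17%.
The additional-duty order on 6367.11.08 targets Fenovia, not Eriara; it does not apply.
Duty = $638,255.66 × 17% = $108,503.46.
Line 2 (5695.21.38, Fenovia, 903 kg, $28,823.76):
Base rate for 5695.21.38 is 23%.
5695.21.38 has an FTA preferential rate, but origin Fenovia is not Braloria; base rate stands.
Duty = $28,823.76 × 23% = $6,629.46.
Line 3 (4677.08.02, Eriara, 3,041 kg, $582,929.29):
Code 4677.08.02 is under a tariff-rate quota (threshold 1,850 kg). In-quota: 1,850 kg at 9.5%; over-quota: 1,191 kg at 30.5%.
Pro-rata value split: in-quota = $582,929.29 × 1,850/3,041 = $354,626.50; over-quota = $582,929.29 − $354,626.50 = $228,302.79.
In-quota duty = $354,626.50 × 9.5% = $33,689.52. Over-quota duty = $228,302.79 × 30.5% = $69,632.35.
Line duty = $33,689.52 + $69,632.35 = $103,321.87.
Line 4 (1055.73.91, Braloria, 1,459 units, $205,500.15):
Base rate for 1055.73.91 is 7.5%.
Origin Braloria qualifies under the Galova–Braloria agreement and 1055.73.91 is covered: preferential rate Free applies instead.
The additional-duty order on 1055.73.91 targets Fenovia, not Braloria; it does not apply.
Duty = $205,500.15 × 0% = $0.00.
Total = $108,503.46 + $6,629.46 + $103,321.87 + $0.00 = $218,454.79.

$218,454.79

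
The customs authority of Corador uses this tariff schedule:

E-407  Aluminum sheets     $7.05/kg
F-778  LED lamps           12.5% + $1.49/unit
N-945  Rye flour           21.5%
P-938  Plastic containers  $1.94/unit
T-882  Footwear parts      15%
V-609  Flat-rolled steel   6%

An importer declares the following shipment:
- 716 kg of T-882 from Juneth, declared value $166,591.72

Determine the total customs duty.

Line 1 (T-882, Juneth, 716 kg, $166,591.72):
Base rate for T-882 is 15%.
Duty = $166,591.72 × 15% = $24,988.76.

$24,988.76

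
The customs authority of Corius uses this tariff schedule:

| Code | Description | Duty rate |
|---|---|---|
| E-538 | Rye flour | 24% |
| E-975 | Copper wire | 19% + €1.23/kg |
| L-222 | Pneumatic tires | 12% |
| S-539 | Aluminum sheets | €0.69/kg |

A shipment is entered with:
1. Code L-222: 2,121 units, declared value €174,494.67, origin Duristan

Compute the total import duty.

€20,939.36

Line 1 (L-222, Duristan, 2,121 units, €174,494.67):
Base rate for L-222 is 12%.
Duty = €174,494.67 × 12% = €20,939.36.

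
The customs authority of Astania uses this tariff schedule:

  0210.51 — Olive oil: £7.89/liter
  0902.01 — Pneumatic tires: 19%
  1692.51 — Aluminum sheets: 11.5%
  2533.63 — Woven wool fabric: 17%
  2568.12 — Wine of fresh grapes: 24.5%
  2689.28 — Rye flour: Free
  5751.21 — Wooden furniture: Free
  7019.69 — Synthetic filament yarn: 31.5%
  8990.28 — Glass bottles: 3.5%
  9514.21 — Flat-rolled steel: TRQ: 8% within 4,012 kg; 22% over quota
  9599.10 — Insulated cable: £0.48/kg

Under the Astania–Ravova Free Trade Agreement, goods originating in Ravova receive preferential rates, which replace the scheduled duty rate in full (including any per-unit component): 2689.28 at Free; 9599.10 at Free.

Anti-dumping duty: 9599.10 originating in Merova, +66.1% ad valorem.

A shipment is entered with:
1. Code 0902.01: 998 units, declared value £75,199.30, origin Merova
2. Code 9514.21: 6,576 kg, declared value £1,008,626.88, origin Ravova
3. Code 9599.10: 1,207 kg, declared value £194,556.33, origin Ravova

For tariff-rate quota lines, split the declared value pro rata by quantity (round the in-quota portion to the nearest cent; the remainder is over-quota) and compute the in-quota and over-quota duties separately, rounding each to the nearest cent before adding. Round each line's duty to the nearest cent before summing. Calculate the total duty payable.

£150,035.30

Line 1 (0902.01, Merova, 998 units, £75,199.30):
Base rate for 0902.01 is 19%.
Duty = £75,199.30 × 19% = £14,287.87.
Line 2 (9514.21, Ravova, 6,576 kg, £1,008,626.88):
Code 9514.21 is under a tariff-rate quota (threshold 4,012 kg). In-quota: 4,012 kg at 8%; over-quota: 2,564 kg at 22%.
Pro-rata value split: in-quota = £1,008,626.88 × 4,012/6,576 = £615,360.56; over-quota = £1,008,626.88 − £615,360.56 = £393,266.32.
In-quota duty = £615,360.56 × 8% = £49,228.84. Over-quota duty = £393,266.32 × 22% = £86,518.59.
Line duty = £49,228.84 + £86,518.59 = £135,747.43.
Line 3 (9599.10, Ravova, 1,207 kg, £194,556.33):
Base rate for 9599.10 is £0.48/kg.
Origin Ravova qualifies under the Astania–Ravova agreement and 9599.10 is covered: preferential rate Free applies instead.
The additional-duty order on 9599.10 targets Merova, not Ravova; it does not apply.
Duty = £194,556.33 × 0% = £0.00.
Total = £14,287.87 + £135,747.43 + £0.00 = £150,035.30.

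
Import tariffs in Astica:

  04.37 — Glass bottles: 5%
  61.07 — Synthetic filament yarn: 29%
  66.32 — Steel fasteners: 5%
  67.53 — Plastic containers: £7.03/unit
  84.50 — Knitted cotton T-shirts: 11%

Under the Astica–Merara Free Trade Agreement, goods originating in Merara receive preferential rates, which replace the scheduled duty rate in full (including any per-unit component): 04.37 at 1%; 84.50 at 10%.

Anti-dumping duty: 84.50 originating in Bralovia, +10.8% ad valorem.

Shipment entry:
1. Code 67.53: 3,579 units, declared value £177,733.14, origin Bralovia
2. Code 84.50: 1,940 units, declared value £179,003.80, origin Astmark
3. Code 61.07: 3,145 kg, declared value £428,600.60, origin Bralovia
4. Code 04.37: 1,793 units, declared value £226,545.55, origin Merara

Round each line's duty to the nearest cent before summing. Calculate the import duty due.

£171,410.42

Line 1 (67.53, Bralovia, 3,579 units, £177,733.14):
Base rate for 67.53 is £7.03/unit.
Duty = 3,579 × £7.03 = £25,160.37.
Line 2 (84.50, Astmark, 1,940 units, £179,003.80):
Base rate for 84.50 is 11%.
84.50 has an FTA preferential rate, but origin Astmark is not Merara; base rate stands.
The additional-duty order on 84.50 targets Bralovia, not Astmark; it does not apply.
Duty = £179,003.80 × 11% = £19,690.42.
Line 3 (61.07, Bralovia, 3,145 kg, £428,600.60):
Base rate for 61.07 is 29%.
Duty = £428,600.60 × 29% = £124,294.17.
Line 4 (04.37, Merara, 1,793 units, £226,545.55):
Base rate for 04.37 is 5%.
Origin Merara qualifies under the Astica–Merara agreement and 04.37 is covered: preferential rate 1% applies instead.
Duty = £226,545.55 × 1% = £2,265.46.
Total = £25,160.37 + £19,690.42 + £124,294.17 + £2,265.46 = £171,410.42.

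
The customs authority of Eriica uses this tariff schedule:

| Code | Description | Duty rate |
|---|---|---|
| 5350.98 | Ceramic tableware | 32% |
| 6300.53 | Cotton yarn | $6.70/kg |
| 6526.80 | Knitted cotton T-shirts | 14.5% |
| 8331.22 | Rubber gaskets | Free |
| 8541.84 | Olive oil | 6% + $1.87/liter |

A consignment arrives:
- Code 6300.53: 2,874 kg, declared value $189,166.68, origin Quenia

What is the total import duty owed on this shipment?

Line 1 (6300.53, Quenia, 2,874 kg, $189,166.68):
Base rate for 6300.53 is $6.70/kg.
Duty = 2,874 × $6.70 = $19,255.80.

$19,255.80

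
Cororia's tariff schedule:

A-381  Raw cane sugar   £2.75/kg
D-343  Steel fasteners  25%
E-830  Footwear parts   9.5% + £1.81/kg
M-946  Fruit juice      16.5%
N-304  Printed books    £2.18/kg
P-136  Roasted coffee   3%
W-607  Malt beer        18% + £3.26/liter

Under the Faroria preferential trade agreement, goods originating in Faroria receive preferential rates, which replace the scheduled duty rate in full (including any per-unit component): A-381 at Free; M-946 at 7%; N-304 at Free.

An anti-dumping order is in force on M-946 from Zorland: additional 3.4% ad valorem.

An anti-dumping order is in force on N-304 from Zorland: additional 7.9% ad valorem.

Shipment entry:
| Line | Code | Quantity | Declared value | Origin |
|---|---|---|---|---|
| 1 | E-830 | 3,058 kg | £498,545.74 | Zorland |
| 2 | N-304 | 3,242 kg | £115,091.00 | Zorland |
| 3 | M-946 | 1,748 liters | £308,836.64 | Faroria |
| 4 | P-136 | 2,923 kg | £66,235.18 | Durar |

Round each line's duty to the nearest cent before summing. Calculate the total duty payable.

£92,662.20

Line 1 (E-830, Zorland, 3,058 kg, £498,545.74):
Base rate for E-830 is 9.5% + £1.81/kg.
Duty = £498,545.74 × 9.5% + 3,058 × £1.81 = £52,896.83.
Line 2 (N-304, Zorland, 3,242 kg, £115,091.00):
Base rate for N-304 is £2.18/kg.
N-304 has an FTA preferential rate, but origin Zorland is not Faroria; base rate stands.
Additional duty on N-304 from Zorland: +7.9% ad valorem. Applied ad valorem rate = 7.9%.
Duty = £115,091.00 × 7.9% + 3,242 × £2.18 = £16,159.75.
Line 3 (M-946, Faroria, 1,748 liters, £308,836.64):
Base rate for M-946 is 16.5%.
Origin Faroria qualifies under the Cororia–Faroria agreement and M-946 is covered: preferential rate 7% applies instead.
The additional-duty order on M-946 targets Zorland, not Faroria; it does not apply.
Duty = £308,836.64 × 7% = £21,618.56.
Line 4 (P-136, Durar, 2,923 kg, £66,235.18):
Base rate for P-136 is 3%.
Duty = £66,235.18 × 3% = £1,987.06.
Total = £52,896.83 + £16,159.75 + £21,618.56 + £1,987.06 = £92,662.20.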